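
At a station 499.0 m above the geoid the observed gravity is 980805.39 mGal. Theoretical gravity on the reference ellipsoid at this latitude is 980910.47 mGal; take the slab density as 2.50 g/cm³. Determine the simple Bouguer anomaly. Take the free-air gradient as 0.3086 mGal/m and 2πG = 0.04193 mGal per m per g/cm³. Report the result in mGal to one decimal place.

-3.4

Free-air correction = 0.3086 × 499.0 = 153.99 mGal
Free-air anomaly = 980805.39 − 980910.47 + (153.99) = 48.91 mGal
Bouguer slab correction = 0.04193 × 2.50 × 499.0 = 52.31 mGal
Simple Bouguer anomaly = 48.91 − (52.31) = -3.40 mGal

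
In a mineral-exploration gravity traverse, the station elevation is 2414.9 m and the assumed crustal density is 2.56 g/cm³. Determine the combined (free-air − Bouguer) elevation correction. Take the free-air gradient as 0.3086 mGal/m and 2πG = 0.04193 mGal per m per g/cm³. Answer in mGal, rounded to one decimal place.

Combined gradient = 0.3086 − 0.04193 × 2.56 = 0.2012592 mGal/m
Combined elevation correction = 0.2012592 × 2414.9 = 486.0 mGal

486.0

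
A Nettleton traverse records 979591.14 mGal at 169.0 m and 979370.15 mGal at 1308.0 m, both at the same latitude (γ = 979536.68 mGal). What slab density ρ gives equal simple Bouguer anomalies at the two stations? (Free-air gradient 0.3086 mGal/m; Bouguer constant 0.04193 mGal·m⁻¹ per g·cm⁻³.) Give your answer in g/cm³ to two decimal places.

Δg_obs = 979370.15 − 979591.14 = -220.99 mGal over Δh = 1308.0 − 169.0 = 1139.0 m
Equal Bouguer anomalies ⇒ Δg_obs + (0.3086 − 0.04193ρ)·Δh = 0
0.3086 − 0.04193ρ = −Δg_obs/Δh = 0.19402
ρ = (0.3086 − 0.19402) / 0.04193 = 2.73 g/cm³

2.73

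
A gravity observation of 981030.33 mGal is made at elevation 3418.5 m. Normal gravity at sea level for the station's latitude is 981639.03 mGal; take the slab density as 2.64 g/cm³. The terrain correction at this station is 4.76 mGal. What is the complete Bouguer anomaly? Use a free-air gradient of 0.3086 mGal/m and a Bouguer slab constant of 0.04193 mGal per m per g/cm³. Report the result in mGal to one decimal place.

Free-air correction = 0.3086 × 3418.5 = 1054.95 mGal
Free-air anomaly = 981030.33 − 981639.03 + (1054.95) = 446.25 mGal
Bouguer slab correction = 0.04193 × 2.64 × 3418.5 = 378.41 mGal
Simple Bouguer anomaly = 446.25 − (378.41) = 67.84 mGal
Complete Bouguer anomaly = 67.84 + 4.76 = 72.60 mGal

72.6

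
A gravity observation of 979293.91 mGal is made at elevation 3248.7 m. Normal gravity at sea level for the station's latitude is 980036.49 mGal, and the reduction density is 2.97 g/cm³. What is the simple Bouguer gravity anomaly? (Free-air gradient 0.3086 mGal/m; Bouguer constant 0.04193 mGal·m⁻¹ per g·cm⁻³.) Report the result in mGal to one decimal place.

-144.6

Free-air correction = 0.3086 × 3248.7 = 1002.55 mGal
Free-air anomaly = 979293.91 − 980036.49 + (1002.55) = 259.97 mGal
Bouguer slab correction = 0.04193 × 2.97 × 3248.7 = 404.57 mGal
Simple Bouguer anomaly = 259.97 − (404.57) = -144.60 mGal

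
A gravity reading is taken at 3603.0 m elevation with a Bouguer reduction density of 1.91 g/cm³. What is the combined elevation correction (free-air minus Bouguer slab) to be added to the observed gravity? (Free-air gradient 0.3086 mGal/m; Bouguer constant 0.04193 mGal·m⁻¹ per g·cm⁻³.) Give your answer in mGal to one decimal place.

823.3

Combined gradient = 0.3086 − 0.04193 × 1.91 = 0.2285137 mGal/m
Combined elevation correction = 0.2285137 × 3603.0 = 823.3 mGal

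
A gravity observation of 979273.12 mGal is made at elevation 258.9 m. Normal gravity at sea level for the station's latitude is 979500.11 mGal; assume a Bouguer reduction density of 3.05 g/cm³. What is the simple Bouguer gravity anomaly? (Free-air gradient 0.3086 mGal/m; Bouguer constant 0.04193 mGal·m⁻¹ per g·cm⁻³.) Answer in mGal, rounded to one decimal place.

-180.2

Free-air correction = 0.3086 × 258.9 = 79.90 mGal
Free-air anomaly = 979273.12 − 979500.11 + (79.90) = -147.09 mGal
Bouguer slab correction = 0.04193 × 3.05 × 258.9 = 33.11 mGal
Simple Bouguer anomaly = -147.09 − (33.11) = -180.20 mGal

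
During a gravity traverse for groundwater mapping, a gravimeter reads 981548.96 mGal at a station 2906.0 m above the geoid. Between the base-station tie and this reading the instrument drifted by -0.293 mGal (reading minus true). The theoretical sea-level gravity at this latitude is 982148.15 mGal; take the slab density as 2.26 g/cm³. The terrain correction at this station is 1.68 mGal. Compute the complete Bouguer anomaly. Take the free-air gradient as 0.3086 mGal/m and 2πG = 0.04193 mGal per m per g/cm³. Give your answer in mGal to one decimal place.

Drift-corrected reading = 981548.96 − (-0.293) = 981549.253 mGal
Free-air correction = 0.3086 × 2906.0 = 896.79 mGal
Free-air anomaly = 981549.253 − 982148.15 + (896.79) = 297.893 mGal
Bouguer slab correction = 0.04193 × 2.26 × 2906.0 = 275.38 mGal
Simple Bouguer anomaly = 297.893 − (275.38) = 22.513 mGal
Complete Bouguer anomaly = 22.513 + 1.68 = 24.193 mGal

24.2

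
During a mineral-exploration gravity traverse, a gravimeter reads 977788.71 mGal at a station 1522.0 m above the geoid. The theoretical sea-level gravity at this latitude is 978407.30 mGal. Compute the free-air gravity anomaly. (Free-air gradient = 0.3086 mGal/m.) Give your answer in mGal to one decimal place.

Free-air correction = 0.3086 × 1522.0 = 469.69 mGal
Free-air anomaly = 977788.71 − 978407.30 + (469.69) = -148.90 mGal

-148.9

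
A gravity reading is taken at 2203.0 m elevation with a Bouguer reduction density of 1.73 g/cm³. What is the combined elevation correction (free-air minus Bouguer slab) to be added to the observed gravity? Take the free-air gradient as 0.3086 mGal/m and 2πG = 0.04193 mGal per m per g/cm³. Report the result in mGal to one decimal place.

Combined gradient = 0.3086 − 0.04193 × 1.73 = 0.2360611 mGal/m
Combined elevation correction = 0.2360611 × 2203.0 = 520.0 mGal

520.0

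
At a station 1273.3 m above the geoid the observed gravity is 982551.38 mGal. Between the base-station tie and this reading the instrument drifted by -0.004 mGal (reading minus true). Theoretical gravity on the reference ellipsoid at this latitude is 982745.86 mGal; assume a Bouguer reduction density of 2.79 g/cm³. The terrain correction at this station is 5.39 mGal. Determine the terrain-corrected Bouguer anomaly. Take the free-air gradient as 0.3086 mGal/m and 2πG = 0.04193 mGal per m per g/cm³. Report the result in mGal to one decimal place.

54.9

Drift-corrected reading = 982551.38 − (-0.004) = 982551.384 mGal
Free-air correction = 0.3086 × 1273.3 = 392.94 mGal
Free-air anomaly = 982551.384 − 982745.86 + (392.94) = 198.464 mGal
Bouguer slab correction = 0.04193 × 2.79 × 1273.3 = 148.96 mGal
Simple Bouguer anomaly = 198.464 − (148.96) = 49.504 mGal
Complete Bouguer anomaly = 49.504 + 5.39 = 54.894 mGal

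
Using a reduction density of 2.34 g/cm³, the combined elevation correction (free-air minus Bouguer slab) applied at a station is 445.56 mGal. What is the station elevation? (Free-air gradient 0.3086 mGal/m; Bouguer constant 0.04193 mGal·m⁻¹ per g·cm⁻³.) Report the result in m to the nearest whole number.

2117

Combined gradient = 0.3086 − 0.04193 × 2.34 = 0.2104838 mGal/m
h = 445.56 / 0.2104838 = 2116.84 m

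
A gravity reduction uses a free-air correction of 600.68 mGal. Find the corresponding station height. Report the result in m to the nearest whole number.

1946

h = 600.68 / 0.3086 = 1946.47 m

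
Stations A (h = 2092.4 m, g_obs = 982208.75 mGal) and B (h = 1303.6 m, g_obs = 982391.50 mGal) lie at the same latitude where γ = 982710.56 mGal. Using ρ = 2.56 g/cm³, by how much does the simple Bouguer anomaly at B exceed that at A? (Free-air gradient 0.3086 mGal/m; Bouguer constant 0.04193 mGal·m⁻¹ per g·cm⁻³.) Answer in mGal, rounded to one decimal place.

Δg_SB(A) = 982208.75 − 982710.56 + 0.3086×2092.4 − 0.04193×2.56×2092.4 = -80.70 mGal
Δg_SB(B) = 982391.50 − 982710.56 + 0.3086×1303.6 − 0.04193×2.56×1303.6 = -56.70 mGal
Difference = -56.70 − (-80.70) = 24.00 mGal

24.0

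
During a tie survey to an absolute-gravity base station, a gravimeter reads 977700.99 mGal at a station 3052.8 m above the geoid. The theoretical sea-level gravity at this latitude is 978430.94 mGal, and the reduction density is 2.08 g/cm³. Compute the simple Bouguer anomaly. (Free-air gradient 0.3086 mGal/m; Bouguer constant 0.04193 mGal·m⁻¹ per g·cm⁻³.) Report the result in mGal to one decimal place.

Free-air correction = 0.3086 × 3052.8 = 942.09 mGal
Free-air anomaly = 977700.99 − 978430.94 + (942.09) = 212.14 mGal
Bouguer slab correction = 0.04193 × 2.08 × 3052.8 = 266.25 mGal
Simple Bouguer anomaly = 212.14 − (266.25) = -54.11 mGal

-54.1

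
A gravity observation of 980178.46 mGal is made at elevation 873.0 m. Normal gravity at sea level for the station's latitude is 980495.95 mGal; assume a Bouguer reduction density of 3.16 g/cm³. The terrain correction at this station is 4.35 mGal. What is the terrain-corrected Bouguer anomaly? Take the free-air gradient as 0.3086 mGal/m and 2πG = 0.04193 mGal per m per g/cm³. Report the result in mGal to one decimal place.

-159.4

Free-air correction = 0.3086 × 873.0 = 269.41 mGal
Free-air anomaly = 980178.46 − 980495.95 + (269.41) = -48.08 mGal
Bouguer slab correction = 0.04193 × 3.16 × 873.0 = 115.67 mGal
Simple Bouguer anomaly = -48.08 − (115.67) = -163.75 mGal
Complete Bouguer anomaly = -163.75 + 4.35 = -159.40 mGal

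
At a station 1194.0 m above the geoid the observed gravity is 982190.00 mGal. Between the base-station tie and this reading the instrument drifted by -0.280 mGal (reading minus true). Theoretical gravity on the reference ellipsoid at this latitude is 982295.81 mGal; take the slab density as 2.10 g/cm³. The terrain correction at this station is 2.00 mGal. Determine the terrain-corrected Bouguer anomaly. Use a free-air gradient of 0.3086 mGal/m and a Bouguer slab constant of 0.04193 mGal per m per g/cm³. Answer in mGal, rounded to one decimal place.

Drift-corrected reading = 982190.00 − (-0.280) = 982190.280 mGal
Free-air correction = 0.3086 × 1194.0 = 368.47 mGal
Free-air anomaly = 982190.280 − 982295.81 + (368.47) = 262.940 mGal
Bouguer slab correction = 0.04193 × 2.10 × 1194.0 = 105.14 mGal
Simple Bouguer anomaly = 262.940 − (105.14) = 157.800 mGal
Complete Bouguer anomaly = 157.800 + 2.00 = 159.800 mGal

159.8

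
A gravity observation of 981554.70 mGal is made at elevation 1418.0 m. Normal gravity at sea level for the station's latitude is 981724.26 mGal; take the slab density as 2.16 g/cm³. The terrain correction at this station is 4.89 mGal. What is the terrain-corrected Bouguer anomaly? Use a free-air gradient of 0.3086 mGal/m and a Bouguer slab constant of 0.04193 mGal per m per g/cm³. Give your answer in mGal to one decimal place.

144.5

Free-air correction = 0.3086 × 1418.0 = 437.59 mGal
Free-air anomaly = 981554.70 − 981724.26 + (437.59) = 268.03 mGal
Bouguer slab correction = 0.04193 × 2.16 × 1418.0 = 128.43 mGal
Simple Bouguer anomaly = 268.03 − (128.43) = 139.60 mGal
Complete Bouguer anomaly = 139.60 + 4.89 = 144.49 mGal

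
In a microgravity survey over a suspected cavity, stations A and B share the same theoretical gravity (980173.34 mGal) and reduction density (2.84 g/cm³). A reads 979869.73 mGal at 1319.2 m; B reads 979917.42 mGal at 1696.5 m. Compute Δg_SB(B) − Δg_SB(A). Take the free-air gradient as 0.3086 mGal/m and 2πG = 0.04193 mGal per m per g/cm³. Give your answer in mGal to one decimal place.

Δg_SB(A) = 979869.73 − 980173.34 + 0.3086×1319.2 − 0.04193×2.84×1319.2 = -53.60 mGal
Δg_SB(B) = 979917.42 − 980173.34 + 0.3086×1696.5 − 0.04193×2.84×1696.5 = 65.60 mGal
Difference = 65.60 − (-53.60) = 119.20 mGal

119.2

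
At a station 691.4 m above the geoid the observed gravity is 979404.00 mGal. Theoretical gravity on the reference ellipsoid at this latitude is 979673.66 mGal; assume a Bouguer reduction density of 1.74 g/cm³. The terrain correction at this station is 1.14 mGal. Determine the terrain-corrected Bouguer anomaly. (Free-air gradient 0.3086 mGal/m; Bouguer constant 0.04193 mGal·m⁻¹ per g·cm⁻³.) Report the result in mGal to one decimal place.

-105.6

Free-air correction = 0.3086 × 691.4 = 213.37 mGal
Free-air anomaly = 979404.00 − 979673.66 + (213.37) = -56.29 mGal
Bouguer slab correction = 0.04193 × 1.74 × 691.4 = 50.44 mGal
Simple Bouguer anomaly = -56.29 − (50.44) = -106.73 mGal
Complete Bouguer anomaly = -106.73 + 1.14 = -105.59 mGal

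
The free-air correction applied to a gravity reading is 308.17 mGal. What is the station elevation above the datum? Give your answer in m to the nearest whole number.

h = 308.17 / 0.3086 = 998.61 m

999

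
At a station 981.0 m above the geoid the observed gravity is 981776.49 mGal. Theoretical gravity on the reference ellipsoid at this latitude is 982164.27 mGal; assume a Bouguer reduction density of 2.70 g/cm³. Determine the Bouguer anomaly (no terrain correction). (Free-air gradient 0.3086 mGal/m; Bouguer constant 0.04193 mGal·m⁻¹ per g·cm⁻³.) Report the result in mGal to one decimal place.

Free-air correction = 0.3086 × 981.0 = 302.74 mGal
Free-air anomaly = 981776.49 − 982164.27 + (302.74) = -85.04 mGal
Bouguer slab correction = 0.04193 × 2.70 × 981.0 = 111.06 mGal
Simple Bouguer anomaly = -85.04 − (111.06) = -196.10 mGal

-196.1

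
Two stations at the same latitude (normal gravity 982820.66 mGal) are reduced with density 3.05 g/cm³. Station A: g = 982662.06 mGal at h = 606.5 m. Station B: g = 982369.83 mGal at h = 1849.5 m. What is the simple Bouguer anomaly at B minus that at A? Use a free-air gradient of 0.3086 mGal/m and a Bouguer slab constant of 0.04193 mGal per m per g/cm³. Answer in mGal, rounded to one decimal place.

-67.6

Δg_SB(A) = 982662.06 − 982820.66 + 0.3086×606.5 − 0.04193×3.05×606.5 = -49.00 mGal
Δg_SB(B) = 982369.83 − 982820.66 + 0.3086×1849.5 − 0.04193×3.05×1849.5 = -116.60 mGal
Difference = -116.60 − (-49.00) = -67.60 mGal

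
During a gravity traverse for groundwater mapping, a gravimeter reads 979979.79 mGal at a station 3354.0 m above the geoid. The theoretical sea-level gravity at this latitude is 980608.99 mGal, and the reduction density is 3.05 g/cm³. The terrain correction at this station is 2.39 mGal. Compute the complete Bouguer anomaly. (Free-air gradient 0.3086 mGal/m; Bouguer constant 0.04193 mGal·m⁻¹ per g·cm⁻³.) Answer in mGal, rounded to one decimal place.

-20.7

Free-air correction = 0.3086 × 3354.0 = 1035.04 mGal
Free-air anomaly = 979979.79 − 980608.99 + (1035.04) = 405.84 mGal
Bouguer slab correction = 0.04193 × 3.05 × 3354.0 = 428.93 mGal
Simple Bouguer anomaly = 405.84 − (428.93) = -23.09 mGal
Complete Bouguer anomaly = -23.09 + 2.39 = -20.70 mGal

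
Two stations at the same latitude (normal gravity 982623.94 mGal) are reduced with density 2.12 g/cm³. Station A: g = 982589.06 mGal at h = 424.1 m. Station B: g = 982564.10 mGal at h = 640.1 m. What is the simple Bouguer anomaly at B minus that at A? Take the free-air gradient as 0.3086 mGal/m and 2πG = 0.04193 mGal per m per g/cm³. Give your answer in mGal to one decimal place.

Δg_SB(A) = 982589.06 − 982623.94 + 0.3086×424.1 − 0.04193×2.12×424.1 = 58.30 mGal
Δg_SB(B) = 982564.10 − 982623.94 + 0.3086×640.1 − 0.04193×2.12×640.1 = 80.80 mGal
Difference = 80.80 − (58.30) = 22.50 mGal

22.5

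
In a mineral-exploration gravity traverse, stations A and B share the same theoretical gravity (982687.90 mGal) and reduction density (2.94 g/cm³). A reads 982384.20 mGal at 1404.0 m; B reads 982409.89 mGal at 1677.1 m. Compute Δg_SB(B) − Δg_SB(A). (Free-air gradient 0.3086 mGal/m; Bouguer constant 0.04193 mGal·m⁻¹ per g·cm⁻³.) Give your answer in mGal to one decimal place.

76.3

Δg_SB(A) = 982384.20 − 982687.90 + 0.3086×1404.0 − 0.04193×2.94×1404.0 = -43.50 mGal
Δg_SB(B) = 982409.89 − 982687.90 + 0.3086×1677.1 − 0.04193×2.94×1677.1 = 32.80 mGal
Difference = 32.80 − (-43.50) = 76.30 mGal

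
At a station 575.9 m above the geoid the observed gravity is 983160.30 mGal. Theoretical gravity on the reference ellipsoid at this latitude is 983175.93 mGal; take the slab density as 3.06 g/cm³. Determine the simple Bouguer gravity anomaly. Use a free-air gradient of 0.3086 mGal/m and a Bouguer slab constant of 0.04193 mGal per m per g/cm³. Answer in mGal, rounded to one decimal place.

Free-air correction = 0.3086 × 575.9 = 177.72 mGal
Free-air anomaly = 983160.30 − 983175.93 + (177.72) = 162.09 mGal
Bouguer slab correction = 0.04193 × 3.06 × 575.9 = 73.89 mGal
Simple Bouguer anomaly = 162.09 − (73.89) = 88.20 mGal

88.2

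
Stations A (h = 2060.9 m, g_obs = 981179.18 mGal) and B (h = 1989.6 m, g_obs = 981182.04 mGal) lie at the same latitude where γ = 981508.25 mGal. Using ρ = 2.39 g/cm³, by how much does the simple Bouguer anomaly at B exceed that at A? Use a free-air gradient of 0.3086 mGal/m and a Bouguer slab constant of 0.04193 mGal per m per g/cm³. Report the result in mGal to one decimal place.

-12.0

Δg_SB(A) = 981179.18 − 981508.25 + 0.3086×2060.9 − 0.04193×2.39×2060.9 = 100.40 mGal
Δg_SB(B) = 981182.04 − 981508.25 + 0.3086×1989.6 − 0.04193×2.39×1989.6 = 88.40 mGal
Difference = 88.40 − (100.40) = -12.00 mGal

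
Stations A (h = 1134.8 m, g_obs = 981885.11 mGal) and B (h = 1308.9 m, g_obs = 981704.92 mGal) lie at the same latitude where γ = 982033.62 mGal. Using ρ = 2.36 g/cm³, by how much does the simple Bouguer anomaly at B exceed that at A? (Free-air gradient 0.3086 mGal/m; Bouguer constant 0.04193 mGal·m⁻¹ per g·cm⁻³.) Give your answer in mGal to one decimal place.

-143.7

Δg_SB(A) = 981885.11 − 982033.62 + 0.3086×1134.8 − 0.04193×2.36×1134.8 = 89.40 mGal
Δg_SB(B) = 981704.92 − 982033.62 + 0.3086×1308.9 − 0.04193×2.36×1308.9 = -54.30 mGal
Difference = -54.30 − (89.40) = -143.70 mGal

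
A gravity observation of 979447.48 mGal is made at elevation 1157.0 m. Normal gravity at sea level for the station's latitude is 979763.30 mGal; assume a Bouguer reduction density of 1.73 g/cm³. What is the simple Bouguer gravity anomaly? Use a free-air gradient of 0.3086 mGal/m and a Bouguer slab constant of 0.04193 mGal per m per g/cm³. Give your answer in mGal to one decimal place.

-42.7

Free-air correction = 0.3086 × 1157.0 = 357.05 mGal
Free-air anomaly = 979447.48 − 979763.30 + (357.05) = 41.23 mGal
Bouguer slab correction = 0.04193 × 1.73 × 1157.0 = 83.93 mGal
Simple Bouguer anomaly = 41.23 − (83.93) = -42.70 mGal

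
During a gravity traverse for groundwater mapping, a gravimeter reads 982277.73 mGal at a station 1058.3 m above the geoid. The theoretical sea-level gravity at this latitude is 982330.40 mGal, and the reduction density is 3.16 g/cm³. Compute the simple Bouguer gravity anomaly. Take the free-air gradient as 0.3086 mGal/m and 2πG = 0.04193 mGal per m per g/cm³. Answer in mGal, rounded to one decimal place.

133.7

Free-air correction = 0.3086 × 1058.3 = 326.59 mGal
Free-air anomaly = 982277.73 − 982330.40 + (326.59) = 273.92 mGal
Bouguer slab correction = 0.04193 × 3.16 × 1058.3 = 140.22 mGal
Simple Bouguer anomaly = 273.92 − (140.22) = 133.70 mGal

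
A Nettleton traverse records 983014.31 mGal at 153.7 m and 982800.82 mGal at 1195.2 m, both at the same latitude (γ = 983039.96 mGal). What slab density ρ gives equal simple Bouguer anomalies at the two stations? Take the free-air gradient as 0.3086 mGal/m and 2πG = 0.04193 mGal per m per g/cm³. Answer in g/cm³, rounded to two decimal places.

Δg_obs = 982800.82 − 983014.31 = -213.49 mGal over Δh = 1195.2 − 153.7 = 1041.5 m
Equal Bouguer anomalies ⇒ Δg_obs + (0.3086 − 0.04193ρ)·Δh = 0
0.3086 − 0.04193ρ = −Δg_obs/Δh = 0.20498
ρ = (0.3086 − 0.20498) / 0.04193 = 2.47 g/cm³

2.47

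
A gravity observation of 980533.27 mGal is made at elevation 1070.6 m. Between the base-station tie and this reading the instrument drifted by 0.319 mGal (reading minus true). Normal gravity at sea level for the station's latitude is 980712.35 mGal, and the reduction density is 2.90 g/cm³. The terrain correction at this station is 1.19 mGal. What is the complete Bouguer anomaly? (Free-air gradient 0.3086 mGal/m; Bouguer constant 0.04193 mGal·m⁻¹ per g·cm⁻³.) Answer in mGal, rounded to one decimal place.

Drift-corrected reading = 980533.27 − (0.319) = 980532.951 mGal
Free-air correction = 0.3086 × 1070.6 = 330.39 mGal
Free-air anomaly = 980532.951 − 980712.35 + (330.39) = 150.991 mGal
Bouguer slab correction = 0.04193 × 2.90 × 1070.6 = 130.18 mGal
Simple Bouguer anomaly = 150.991 − (130.18) = 20.811 mGal
Complete Bouguer anomaly = 20.811 + 1.19 = 22.001 mGal

22.0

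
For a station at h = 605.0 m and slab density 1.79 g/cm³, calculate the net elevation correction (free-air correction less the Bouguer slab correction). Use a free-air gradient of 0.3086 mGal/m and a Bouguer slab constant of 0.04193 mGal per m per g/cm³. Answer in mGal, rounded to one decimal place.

Combined gradient = 0.3086 − 0.04193 × 1.79 = 0.2335453 mGal/m
Combined elevation correction = 0.2335453 × 605.0 = 141.3 mGal

141.3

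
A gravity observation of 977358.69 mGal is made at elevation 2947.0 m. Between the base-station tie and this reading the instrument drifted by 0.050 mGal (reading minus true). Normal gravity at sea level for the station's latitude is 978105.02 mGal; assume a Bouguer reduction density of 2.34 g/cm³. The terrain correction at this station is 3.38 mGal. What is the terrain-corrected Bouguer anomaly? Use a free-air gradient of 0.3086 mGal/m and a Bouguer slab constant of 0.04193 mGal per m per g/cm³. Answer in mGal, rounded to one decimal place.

-122.7

Drift-corrected reading = 977358.69 − (0.050) = 977358.640 mGal
Free-air correction = 0.3086 × 2947.0 = 909.44 mGal
Free-air anomaly = 977358.640 − 978105.02 + (909.44) = 163.060 mGal
Bouguer slab correction = 0.04193 × 2.34 × 2947.0 = 289.15 mGal
Simple Bouguer anomaly = 163.060 − (289.15) = -126.090 mGal
Complete Bouguer anomaly = -126.090 + 3.38 = -122.710 mGal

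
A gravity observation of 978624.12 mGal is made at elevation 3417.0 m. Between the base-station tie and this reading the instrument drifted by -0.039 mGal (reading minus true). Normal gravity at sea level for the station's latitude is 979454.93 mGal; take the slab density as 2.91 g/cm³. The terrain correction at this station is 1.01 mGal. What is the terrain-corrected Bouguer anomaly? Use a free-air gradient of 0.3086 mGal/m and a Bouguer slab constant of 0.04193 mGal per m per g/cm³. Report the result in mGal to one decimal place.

-192.2

Drift-corrected reading = 978624.12 − (-0.039) = 978624.159 mGal
Free-air correction = 0.3086 × 3417.0 = 1054.49 mGal
Free-air anomaly = 978624.159 − 979454.93 + (1054.49) = 223.719 mGal
Bouguer slab correction = 0.04193 × 2.91 × 3417.0 = 416.93 mGal
Simple Bouguer anomaly = 223.719 − (416.93) = -193.211 mGal
Complete Bouguer anomaly = -193.211 + 1.01 = -192.201 mGal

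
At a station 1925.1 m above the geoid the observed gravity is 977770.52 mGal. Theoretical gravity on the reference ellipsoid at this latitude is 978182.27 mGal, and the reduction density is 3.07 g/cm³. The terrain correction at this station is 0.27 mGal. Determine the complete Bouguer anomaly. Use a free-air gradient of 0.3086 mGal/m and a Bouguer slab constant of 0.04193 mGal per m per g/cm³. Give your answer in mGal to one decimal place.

Free-air correction = 0.3086 × 1925.1 = 594.09 mGal
Free-air anomaly = 977770.52 − 978182.27 + (594.09) = 182.34 mGal
Bouguer slab correction = 0.04193 × 3.07 × 1925.1 = 247.81 mGal
Simple Bouguer anomaly = 182.34 − (247.81) = -65.47 mGal
Complete Bouguer anomaly = -65.47 + 0.27 = -65.20 mGal

-65.2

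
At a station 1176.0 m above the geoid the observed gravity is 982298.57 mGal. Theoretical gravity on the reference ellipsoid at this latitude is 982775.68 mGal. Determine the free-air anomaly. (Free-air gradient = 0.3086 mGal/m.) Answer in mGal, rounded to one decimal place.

Free-air correction = 0.3086 × 1176.0 = 362.91 mGal
Free-air anomaly = 982298.57 − 982775.68 + (362.91) = -114.20 mGal

-114.2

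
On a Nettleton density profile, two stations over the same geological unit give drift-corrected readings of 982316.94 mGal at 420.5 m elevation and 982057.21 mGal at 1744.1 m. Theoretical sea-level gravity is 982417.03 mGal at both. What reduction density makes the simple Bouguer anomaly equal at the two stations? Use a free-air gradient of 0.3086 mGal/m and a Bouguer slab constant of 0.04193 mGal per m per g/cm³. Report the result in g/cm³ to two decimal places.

Δg_obs = 982057.21 − 982316.94 = -259.73 mGal over Δh = 1744.1 − 420.5 = 1323.6 m
Equal Bouguer anomalies ⇒ Δg_obs + (0.3086 − 0.04193ρ)·Δh = 0
0.3086 − 0.04193ρ = −Δg_obs/Δh = 0.19623
ρ = (0.3086 − 0.19623) / 0.04193 = 2.68 g/cm³

2.68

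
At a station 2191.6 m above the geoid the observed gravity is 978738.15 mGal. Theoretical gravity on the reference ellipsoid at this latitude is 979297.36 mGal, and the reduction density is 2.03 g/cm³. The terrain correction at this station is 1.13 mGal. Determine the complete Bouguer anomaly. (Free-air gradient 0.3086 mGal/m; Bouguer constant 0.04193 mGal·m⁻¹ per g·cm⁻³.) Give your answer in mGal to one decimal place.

-68.3

Free-air correction = 0.3086 × 2191.6 = 676.33 mGal
Free-air anomaly = 978738.15 − 979297.36 + (676.33) = 117.12 mGal
Bouguer slab correction = 0.04193 × 2.03 × 2191.6 = 186.54 mGal
Simple Bouguer anomaly = 117.12 − (186.54) = -69.42 mGal
Complete Bouguer anomaly = -69.42 + 1.13 = -68.29 mGal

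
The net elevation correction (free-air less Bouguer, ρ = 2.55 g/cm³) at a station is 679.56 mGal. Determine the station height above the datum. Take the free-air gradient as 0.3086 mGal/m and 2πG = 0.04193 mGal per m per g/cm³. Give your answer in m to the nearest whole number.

Combined gradient = 0.3086 − 0.04193 × 2.55 = 0.2016785 mGal/m
h = 679.56 / 0.2016785 = 3369.52 m

3370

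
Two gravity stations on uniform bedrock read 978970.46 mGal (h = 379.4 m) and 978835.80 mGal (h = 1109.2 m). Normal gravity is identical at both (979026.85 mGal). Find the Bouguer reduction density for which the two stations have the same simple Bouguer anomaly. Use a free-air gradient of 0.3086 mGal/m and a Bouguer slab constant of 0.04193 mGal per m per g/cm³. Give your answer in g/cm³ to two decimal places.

Δg_obs = 978835.80 − 978970.46 = -134.66 mGal over Δh = 1109.2 − 379.4 = 729.8 m
Equal Bouguer anomalies ⇒ Δg_obs + (0.3086 − 0.04193ρ)·Δh = 0
0.3086 − 0.04193ρ = −Δg_obs/Δh = 0.18452
ρ = (0.3086 − 0.18452) / 0.04193 = 2.96 g/cm³

2.96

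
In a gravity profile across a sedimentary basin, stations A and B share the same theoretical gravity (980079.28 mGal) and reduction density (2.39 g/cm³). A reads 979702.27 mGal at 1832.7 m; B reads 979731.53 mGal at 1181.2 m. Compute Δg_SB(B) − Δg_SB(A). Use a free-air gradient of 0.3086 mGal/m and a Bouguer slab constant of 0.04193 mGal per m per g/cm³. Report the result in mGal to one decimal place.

Δg_SB(A) = 979702.27 − 980079.28 + 0.3086×1832.7 − 0.04193×2.39×1832.7 = 4.90 mGal
Δg_SB(B) = 979731.53 − 980079.28 + 0.3086×1181.2 − 0.04193×2.39×1181.2 = -101.60 mGal
Difference = -101.60 − (4.90) = -106.50 mGal

-106.5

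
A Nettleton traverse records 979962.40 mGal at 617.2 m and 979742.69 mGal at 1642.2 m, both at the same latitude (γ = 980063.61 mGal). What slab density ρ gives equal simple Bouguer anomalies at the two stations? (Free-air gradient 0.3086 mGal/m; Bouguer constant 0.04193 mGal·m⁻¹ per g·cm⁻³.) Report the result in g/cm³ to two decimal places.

Δg_obs = 979742.69 − 979962.40 = -219.71 mGal over Δh = 1642.2 − 617.2 = 1025.0 m
Equal Bouguer anomalies ⇒ Δg_obs + (0.3086 − 0.04193ρ)·Δh = 0
0.3086 − 0.04193ρ = −Δg_obs/Δh = 0.21435
ρ = (0.3086 − 0.21435) / 0.04193 = 2.25 g/cm³

2.25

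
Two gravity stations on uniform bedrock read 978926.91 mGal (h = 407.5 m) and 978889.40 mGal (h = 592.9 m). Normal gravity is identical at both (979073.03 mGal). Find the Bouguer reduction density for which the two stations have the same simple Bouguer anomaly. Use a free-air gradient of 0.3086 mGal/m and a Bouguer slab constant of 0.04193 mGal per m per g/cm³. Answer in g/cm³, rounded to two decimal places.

Δg_obs = 978889.40 − 978926.91 = -37.51 mGal over Δh = 592.9 − 407.5 = 185.4 m
Equal Bouguer anomalies ⇒ Δg_obs + (0.3086 − 0.04193ρ)·Δh = 0
0.3086 − 0.04193ρ = −Δg_obs/Δh = 0.20232
ρ = (0.3086 − 0.20232) / 0.04193 = 2.53 g/cm³

2.53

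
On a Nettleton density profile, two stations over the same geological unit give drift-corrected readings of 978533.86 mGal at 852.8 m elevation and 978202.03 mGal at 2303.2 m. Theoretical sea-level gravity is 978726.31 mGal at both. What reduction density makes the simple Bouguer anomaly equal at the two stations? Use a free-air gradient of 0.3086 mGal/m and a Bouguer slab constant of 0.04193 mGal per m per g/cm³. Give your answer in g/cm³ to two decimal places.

1.90

Δg_obs = 978202.03 − 978533.86 = -331.83 mGal over Δh = 2303.2 − 852.8 = 1450.4 m
Equal Bouguer anomalies ⇒ Δg_obs + (0.3086 − 0.04193ρ)·Δh = 0
0.3086 − 0.04193ρ = −Δg_obs/Δh = 0.22879
ρ = (0.3086 − 0.22879) / 0.04193 = 1.90 g/cm³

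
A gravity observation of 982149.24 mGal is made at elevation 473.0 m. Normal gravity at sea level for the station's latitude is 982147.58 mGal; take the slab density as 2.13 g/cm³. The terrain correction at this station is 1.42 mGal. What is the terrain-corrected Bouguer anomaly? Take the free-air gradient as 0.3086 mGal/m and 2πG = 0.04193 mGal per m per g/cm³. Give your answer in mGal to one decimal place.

106.8

Free-air correction = 0.3086 × 473.0 = 145.97 mGal
Free-air anomaly = 982149.24 − 982147.58 + (145.97) = 147.63 mGal
Bouguer slab correction = 0.04193 × 2.13 × 473.0 = 42.24 mGal
Simple Bouguer anomaly = 147.63 − (42.24) = 105.39 mGal
Complete Bouguer anomaly = 105.39 + 1.42 = 106.81 mGal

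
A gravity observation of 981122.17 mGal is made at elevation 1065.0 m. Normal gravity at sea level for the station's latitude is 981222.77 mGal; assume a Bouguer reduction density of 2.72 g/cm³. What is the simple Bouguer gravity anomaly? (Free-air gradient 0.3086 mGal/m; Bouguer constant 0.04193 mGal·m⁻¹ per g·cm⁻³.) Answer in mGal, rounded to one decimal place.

Free-air correction = 0.3086 × 1065.0 = 328.66 mGal
Free-air anomaly = 981122.17 − 981222.77 + (328.66) = 228.06 mGal
Bouguer slab correction = 0.04193 × 2.72 × 1065.0 = 121.46 mGal
Simple Bouguer anomaly = 228.06 − (121.46) = 106.60 mGal

106.6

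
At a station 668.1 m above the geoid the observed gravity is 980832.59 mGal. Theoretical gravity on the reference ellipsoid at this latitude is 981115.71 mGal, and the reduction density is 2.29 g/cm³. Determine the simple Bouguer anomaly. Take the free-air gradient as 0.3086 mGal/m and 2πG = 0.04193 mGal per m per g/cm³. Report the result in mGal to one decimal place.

-141.1

Free-air correction = 0.3086 × 668.1 = 206.18 mGal
Free-air anomaly = 980832.59 − 981115.71 + (206.18) = -76.94 mGal
Bouguer slab correction = 0.04193 × 2.29 × 668.1 = 64.15 mGal
Simple Bouguer anomaly = -76.94 − (64.15) = -141.09 mGal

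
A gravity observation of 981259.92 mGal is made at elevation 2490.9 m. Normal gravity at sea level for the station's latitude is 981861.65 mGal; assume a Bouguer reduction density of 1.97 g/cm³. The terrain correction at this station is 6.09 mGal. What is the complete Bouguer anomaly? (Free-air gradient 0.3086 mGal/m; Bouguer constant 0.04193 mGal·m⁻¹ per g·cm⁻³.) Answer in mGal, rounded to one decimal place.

Free-air correction = 0.3086 × 2490.9 = 768.69 mGal
Free-air anomaly = 981259.92 − 981861.65 + (768.69) = 166.96 mGal
Bouguer slab correction = 0.04193 × 1.97 × 2490.9 = 205.75 mGal
Simple Bouguer anomaly = 166.96 − (205.75) = -38.79 mGal
Complete Bouguer anomaly = -38.79 + 6.09 = -32.70 mGal

-32.7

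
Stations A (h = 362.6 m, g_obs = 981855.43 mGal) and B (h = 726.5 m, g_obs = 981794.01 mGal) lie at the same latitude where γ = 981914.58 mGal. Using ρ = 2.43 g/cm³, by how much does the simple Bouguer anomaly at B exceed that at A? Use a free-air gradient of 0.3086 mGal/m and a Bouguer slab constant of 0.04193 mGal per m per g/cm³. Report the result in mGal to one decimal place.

Δg_SB(A) = 981855.43 − 981914.58 + 0.3086×362.6 − 0.04193×2.43×362.6 = 15.80 mGal
Δg_SB(B) = 981794.01 − 981914.58 + 0.3086×726.5 − 0.04193×2.43×726.5 = 29.60 mGal
Difference = 29.60 − (15.80) = 13.80 mGal

13.8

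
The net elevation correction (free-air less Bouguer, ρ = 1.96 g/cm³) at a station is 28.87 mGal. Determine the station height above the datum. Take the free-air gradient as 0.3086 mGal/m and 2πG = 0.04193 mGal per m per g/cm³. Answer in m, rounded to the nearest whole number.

128

Combined gradient = 0.3086 − 0.04193 × 1.96 = 0.2264172 mGal/m
h = 28.87 / 0.2264172 = 127.51 m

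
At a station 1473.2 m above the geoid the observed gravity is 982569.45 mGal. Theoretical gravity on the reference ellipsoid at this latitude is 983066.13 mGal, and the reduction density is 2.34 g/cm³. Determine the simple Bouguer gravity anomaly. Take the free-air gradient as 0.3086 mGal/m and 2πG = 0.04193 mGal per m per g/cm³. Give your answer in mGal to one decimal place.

Free-air correction = 0.3086 × 1473.2 = 454.63 mGal
Free-air anomaly = 982569.45 − 983066.13 + (454.63) = -42.05 mGal
Bouguer slab correction = 0.04193 × 2.34 × 1473.2 = 144.54 mGal
Simple Bouguer anomaly = -42.05 − (144.54) = -186.59 mGal

-186.6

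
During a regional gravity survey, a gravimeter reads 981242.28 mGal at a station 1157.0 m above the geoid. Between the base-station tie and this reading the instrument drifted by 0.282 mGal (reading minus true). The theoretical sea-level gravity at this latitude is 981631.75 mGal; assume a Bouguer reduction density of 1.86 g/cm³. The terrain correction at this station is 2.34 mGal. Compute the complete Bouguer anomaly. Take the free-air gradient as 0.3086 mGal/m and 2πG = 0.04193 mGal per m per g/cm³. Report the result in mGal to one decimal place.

Drift-corrected reading = 981242.28 − (0.282) = 981241.998 mGal
Free-air correction = 0.3086 × 1157.0 = 357.05 mGal
Free-air anomaly = 981241.998 − 981631.75 + (357.05) = -32.702 mGal
Bouguer slab correction = 0.04193 × 1.86 × 1157.0 = 90.23 mGal
Simple Bouguer anomaly = -32.702 − (90.23) = -122.932 mGal
Complete Bouguer anomaly = -122.932 + 2.34 = -120.592 mGal

-120.6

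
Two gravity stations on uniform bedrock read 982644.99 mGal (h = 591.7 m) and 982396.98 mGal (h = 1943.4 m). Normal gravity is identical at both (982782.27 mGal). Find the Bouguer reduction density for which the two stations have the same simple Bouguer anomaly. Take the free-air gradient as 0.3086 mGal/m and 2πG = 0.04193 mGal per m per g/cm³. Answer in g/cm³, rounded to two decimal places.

Δg_obs = 982396.98 − 982644.99 = -248.01 mGal over Δh = 1943.4 − 591.7 = 1351.7 m
Equal Bouguer anomalies ⇒ Δg_obs + (0.3086 − 0.04193ρ)·Δh = 0
0.3086 − 0.04193ρ = −Δg_obs/Δh = 0.18348
ρ = (0.3086 − 0.18348) / 0.04193 = 2.98 g/cm³

2.98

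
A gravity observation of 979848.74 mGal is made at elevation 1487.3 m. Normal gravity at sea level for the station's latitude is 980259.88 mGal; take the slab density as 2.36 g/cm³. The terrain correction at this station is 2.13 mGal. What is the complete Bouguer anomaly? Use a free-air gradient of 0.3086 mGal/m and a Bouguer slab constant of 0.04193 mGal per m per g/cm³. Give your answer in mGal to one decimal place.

Free-air correction = 0.3086 × 1487.3 = 458.98 mGal
Free-air anomaly = 979848.74 − 980259.88 + (458.98) = 47.84 mGal
Bouguer slab correction = 0.04193 × 2.36 × 1487.3 = 147.18 mGal
Simple Bouguer anomaly = 47.84 − (147.18) = -99.34 mGal
Complete Bouguer anomaly = -99.34 + 2.13 = -97.21 mGal

-97.2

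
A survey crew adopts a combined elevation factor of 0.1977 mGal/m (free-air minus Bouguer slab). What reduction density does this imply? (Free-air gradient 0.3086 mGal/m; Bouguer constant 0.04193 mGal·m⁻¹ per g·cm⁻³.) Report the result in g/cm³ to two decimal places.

2.64

0.1977 = 0.3086 − 0.04193 × ρ
ρ = (0.3086 − 0.1977) / 0.04193 = 2.64 g/cm³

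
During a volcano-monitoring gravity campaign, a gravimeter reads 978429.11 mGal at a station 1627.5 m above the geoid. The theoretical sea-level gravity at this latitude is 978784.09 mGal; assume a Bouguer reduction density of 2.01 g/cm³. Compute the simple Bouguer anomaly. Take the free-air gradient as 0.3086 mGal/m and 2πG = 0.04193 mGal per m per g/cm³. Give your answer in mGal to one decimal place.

10.1

Free-air correction = 0.3086 × 1627.5 = 502.25 mGal
Free-air anomaly = 978429.11 − 978784.09 + (502.25) = 147.27 mGal
Bouguer slab correction = 0.04193 × 2.01 × 1627.5 = 137.16 mGal
Simple Bouguer anomaly = 147.27 − (137.16) = 10.11 mGal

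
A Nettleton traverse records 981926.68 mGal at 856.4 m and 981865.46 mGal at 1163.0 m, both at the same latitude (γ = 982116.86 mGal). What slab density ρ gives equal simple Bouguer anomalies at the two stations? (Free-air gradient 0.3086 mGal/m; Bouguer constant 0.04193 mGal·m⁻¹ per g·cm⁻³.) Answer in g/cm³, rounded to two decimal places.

2.60

Δg_obs = 981865.46 − 981926.68 = -61.22 mGal over Δh = 1163.0 − 856.4 = 306.6 m
Equal Bouguer anomalies ⇒ Δg_obs + (0.3086 − 0.04193ρ)·Δh = 0
0.3086 − 0.04193ρ = −Δg_obs/Δh = 0.19967
ρ = (0.3086 − 0.19967) / 0.04193 = 2.60 g/cm³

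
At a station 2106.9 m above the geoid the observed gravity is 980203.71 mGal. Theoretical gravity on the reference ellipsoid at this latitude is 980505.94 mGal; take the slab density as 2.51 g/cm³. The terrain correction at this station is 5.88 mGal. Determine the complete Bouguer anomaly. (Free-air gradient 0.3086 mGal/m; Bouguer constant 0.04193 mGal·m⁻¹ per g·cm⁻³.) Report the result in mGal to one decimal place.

Free-air correction = 0.3086 × 2106.9 = 650.19 mGal
Free-air anomaly = 980203.71 − 980505.94 + (650.19) = 347.96 mGal
Bouguer slab correction = 0.04193 × 2.51 × 2106.9 = 221.74 mGal
Simple Bouguer anomaly = 347.96 − (221.74) = 126.22 mGal
Complete Bouguer anomaly = 126.22 + 5.88 = 132.10 mGal

132.1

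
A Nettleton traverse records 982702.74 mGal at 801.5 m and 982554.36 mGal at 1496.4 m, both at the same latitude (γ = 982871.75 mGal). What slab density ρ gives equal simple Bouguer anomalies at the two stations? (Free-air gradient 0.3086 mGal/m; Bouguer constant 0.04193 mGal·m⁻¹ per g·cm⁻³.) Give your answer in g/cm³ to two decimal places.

Δg_obs = 982554.36 − 982702.74 = -148.38 mGal over Δh = 1496.4 − 801.5 = 694.9 m
Equal Bouguer anomalies ⇒ Δg_obs + (0.3086 − 0.04193ρ)·Δh = 0
0.3086 − 0.04193ρ = −Δg_obs/Δh = 0.21353
ρ = (0.3086 − 0.21353) / 0.04193 = 2.27 g/cm³

2.27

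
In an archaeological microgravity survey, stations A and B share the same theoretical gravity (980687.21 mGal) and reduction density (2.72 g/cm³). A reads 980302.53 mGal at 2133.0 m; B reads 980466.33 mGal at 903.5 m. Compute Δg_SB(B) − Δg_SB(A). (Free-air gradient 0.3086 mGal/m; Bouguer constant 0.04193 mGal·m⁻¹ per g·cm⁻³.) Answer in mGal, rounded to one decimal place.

-75.4

Δg_SB(A) = 980302.53 − 980687.21 + 0.3086×2133.0 − 0.04193×2.72×2133.0 = 30.30 mGal
Δg_SB(B) = 980466.33 − 980687.21 + 0.3086×903.5 − 0.04193×2.72×903.5 = -45.10 mGal
Difference = -45.10 − (30.30) = -75.40 mGal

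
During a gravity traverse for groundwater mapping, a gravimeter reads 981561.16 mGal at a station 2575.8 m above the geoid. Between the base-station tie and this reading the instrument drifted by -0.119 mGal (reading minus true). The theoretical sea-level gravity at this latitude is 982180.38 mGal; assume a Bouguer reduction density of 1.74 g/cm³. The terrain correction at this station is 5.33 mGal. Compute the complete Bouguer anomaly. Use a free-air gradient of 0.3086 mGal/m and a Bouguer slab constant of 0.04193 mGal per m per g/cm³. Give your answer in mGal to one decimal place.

Drift-corrected reading = 981561.16 − (-0.119) = 981561.279 mGal
Free-air correction = 0.3086 × 2575.8 = 794.89 mGal
Free-air anomaly = 981561.279 − 982180.38 + (794.89) = 175.789 mGal
Bouguer slab correction = 0.04193 × 1.74 × 2575.8 = 187.93 mGal
Simple Bouguer anomaly = 175.789 − (187.93) = -12.141 mGal
Complete Bouguer anomaly = -12.141 + 5.33 = -6.811 mGal

-6.8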